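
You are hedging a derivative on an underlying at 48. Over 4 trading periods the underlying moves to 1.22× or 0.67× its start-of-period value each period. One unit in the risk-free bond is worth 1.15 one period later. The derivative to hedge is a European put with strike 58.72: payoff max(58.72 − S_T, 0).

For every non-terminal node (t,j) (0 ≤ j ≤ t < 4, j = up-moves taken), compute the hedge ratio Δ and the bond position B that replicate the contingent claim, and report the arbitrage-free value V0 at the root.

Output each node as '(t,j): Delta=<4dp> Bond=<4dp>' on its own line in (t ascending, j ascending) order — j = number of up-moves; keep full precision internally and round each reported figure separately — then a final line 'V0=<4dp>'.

(0,0): Delta=-0.2117 Bond=11.5284
(1,0): Delta=-1.0000 Bond=38.6094
(1,1): Delta=-0.1486 Bond=9.5605
(2,0): Delta=-1.0000 Bond=44.4008
(2,1): Delta=-1.0000 Bond=44.4008
(2,2): Delta=-0.0804 Bond=6.1228
(3,0): Delta=-1.0000 Bond=51.0609
(3,1): Delta=-1.0000 Bond=51.0609
(3,2): Delta=-1.0000 Bond=51.0609
(3,3): Delta=-0.0067 Bond=0.6217
V0=1.3668

Since d<R<u, set p* = (R−d)/(u−d) = 0.8727; price each node as the discounted p*-expectation of its children.
Terminal values V(4,·): V(4,0)=49.0475, V(4,1)=41.1073, V(4,2)=26.6491, V(4,3)=0.3223, V(4,4)=0.0000
Node (3,0) S=14.4366: V=(p*·41.1073+(1−p*)·49.0475)/1.15=36.6242; Δ=(41.1073−49.0475)/(17.6127−9.6725)=-1.0000; B=V−Δ·S=51.0609
Node (3,1) S=26.2876: V=(p*·26.6491+(1−p*)·41.1073)/1.15=24.7733; Δ=(26.6491−41.1073)/(32.0709−17.6127)=-1.0000; B=V−Δ·S=51.0609
Node (3,2) S=47.8669: V=(p*·0.3223+(1−p*)·26.6491)/1.15=3.1939; Δ=(0.3223−26.6491)/(58.3977−32.0709)=-1.0000; B=V−Δ·S=51.0609
Node (3,3) S=87.1607: V=(p*·0.0000+(1−p*)·0.3223)/1.15=0.0357; Δ=(0.0000−0.3223)/(106.3361−58.3977)=-0.0067; B=V−Δ·S=0.6217
Node (2,0) S=21.5472: V=(p*·24.7733+(1−p*)·36.6242)/1.15=22.8536; Δ=(24.7733−36.6242)/(26.2876−14.4366)=-1.0000; B=V−Δ·S=44.4008
Node (2,1) S=39.2352: V=(p*·3.1939+(1−p*)·24.7733)/1.15=5.1656; Δ=(3.1939−24.7733)/(47.8669−26.2876)=-1.0000; B=V−Δ·S=44.4008
Node (2,2) S=71.4432: V=(p*·0.0357+(1−p*)·3.1939)/1.15=0.3805; Δ=(0.0357−3.1939)/(87.1607−47.8669)=-0.0804; B=V−Δ·S=6.1228
Node (1,0) S=32.1600: V=(p*·5.1656+(1−p*)·22.8536)/1.15=6.4494; Δ=(5.1656−22.8536)/(39.2352−21.5472)=-1.0000; B=V−Δ·S=38.6094
Node (1,1) S=58.5600: V=(p*·0.3805+(1−p*)·5.1656)/1.15=0.8605; Δ=(0.3805−5.1656)/(71.4432−39.2352)=-0.1486; B=V−Δ·S=9.5605
Node (0,0) S=48.0000: V=(p*·0.8605+(1−p*)·6.4494)/1.15=1.3668; Δ=(0.8605−6.4494)/(58.5600−32.1600)=-0.2117; B=V−Δ·S=11.5284
Each (Δ,B) replicates both successor values, so the strategy is self-financing and V0 is arbitrage-free.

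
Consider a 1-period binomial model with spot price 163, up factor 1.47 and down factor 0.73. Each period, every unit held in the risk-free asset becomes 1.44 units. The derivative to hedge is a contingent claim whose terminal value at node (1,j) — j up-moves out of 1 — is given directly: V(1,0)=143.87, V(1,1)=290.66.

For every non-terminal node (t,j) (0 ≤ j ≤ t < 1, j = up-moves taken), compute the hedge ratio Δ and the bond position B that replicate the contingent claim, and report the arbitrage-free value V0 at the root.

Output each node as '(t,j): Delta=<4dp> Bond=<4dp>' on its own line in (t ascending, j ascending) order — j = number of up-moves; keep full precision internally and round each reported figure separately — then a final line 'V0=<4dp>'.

(0,0): Delta=1.2170 Bond=-0.6502
V0=197.7146

Risk-neutral probability p* = (R−d)/(u−d) = (1.44−0.73)/(1.47−0.73) = 0.9595.
Terminal values V(1,·): V(1,0)=143.8700, V(1,1)=290.6600
  t=0,j=0: stock 163.0000 → up 239.6100 (V=290.6600), down 118.9900 (V=143.8700). Price 197.7146; hedge Δ=1.2170, bond B=-0.6502.
The time-0 hedge costs 197.7146, which is the no-arbitrage price.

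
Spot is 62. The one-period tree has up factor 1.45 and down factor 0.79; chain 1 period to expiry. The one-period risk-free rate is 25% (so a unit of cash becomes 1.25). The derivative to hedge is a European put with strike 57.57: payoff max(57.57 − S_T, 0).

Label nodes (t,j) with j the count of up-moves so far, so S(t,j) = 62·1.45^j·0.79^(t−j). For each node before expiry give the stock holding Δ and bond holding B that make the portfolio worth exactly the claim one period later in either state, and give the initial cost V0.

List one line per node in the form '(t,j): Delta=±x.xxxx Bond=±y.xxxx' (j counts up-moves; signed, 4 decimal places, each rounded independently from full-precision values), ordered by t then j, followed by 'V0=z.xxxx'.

(0,0): Delta=-0.2099 Bond=15.0976
V0=2.0824

Risk-neutral probability p* = (R−d)/(u−d) = (1.25−0.79)/(1.45−0.79) = 0.6970.
At expiry t=1: V(1,0)=8.5900, V(1,1)=0.0000
Node (0,0) S=62.0000: V=(p*·0.0000+(1−p*)·8.5900)/1.25=2.0824; Δ=(0.0000−8.5900)/(89.9000−48.9800)=-0.2099; B=V−Δ·S=15.0976
Self-financing check: at every node Δ·S+B equals the discounted successor values.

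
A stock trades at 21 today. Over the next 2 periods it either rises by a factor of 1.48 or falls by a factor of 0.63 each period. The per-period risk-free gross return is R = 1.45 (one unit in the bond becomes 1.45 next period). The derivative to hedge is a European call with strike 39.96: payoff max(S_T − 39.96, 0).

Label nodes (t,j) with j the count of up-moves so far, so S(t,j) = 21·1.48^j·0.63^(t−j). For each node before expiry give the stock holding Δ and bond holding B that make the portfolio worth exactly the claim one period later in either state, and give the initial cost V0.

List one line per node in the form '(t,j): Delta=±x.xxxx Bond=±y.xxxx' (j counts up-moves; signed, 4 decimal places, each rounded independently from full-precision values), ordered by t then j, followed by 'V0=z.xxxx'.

(0,0): Delta=0.2251 Bond=-2.0535
(1,0): Delta=0.0000 Bond=0.0000
(1,1): Delta=0.2286 Bond=-3.0866
V0=2.6729

Under the risk-neutral measure, an up-move has probability p* = (R−d)/(u−d) = 0.9647 and values discount at R = 1.45.
Terminal values V(2,·): V(2,0)=0.0000, V(2,1)=0.0000, V(2,2)=6.0384
Node (1,0) S=13.2300: V=(p*·0.0000+(1−p*)·0.0000)/1.45=0.0000; Δ=(0.0000−0.0000)/(19.5804−8.3349)=0.0000; B=V−Δ·S=0.0000
Node (1,1) S=31.0800: V=(p*·6.0384+(1−p*)·0.0000)/1.45=4.0174; Δ=(6.0384−0.0000)/(45.9984−19.5804)=0.2286; B=V−Δ·S=-3.0866
Node (0,0) S=21.0000: V=(p*·4.0174+(1−p*)·0.0000)/1.45=2.6729; Δ=(4.0174−0.0000)/(31.0800−13.2300)=0.2251; B=V−Δ·S=-2.0535
The time-0 hedge costs 2.6729, which is the no-arbitrage price.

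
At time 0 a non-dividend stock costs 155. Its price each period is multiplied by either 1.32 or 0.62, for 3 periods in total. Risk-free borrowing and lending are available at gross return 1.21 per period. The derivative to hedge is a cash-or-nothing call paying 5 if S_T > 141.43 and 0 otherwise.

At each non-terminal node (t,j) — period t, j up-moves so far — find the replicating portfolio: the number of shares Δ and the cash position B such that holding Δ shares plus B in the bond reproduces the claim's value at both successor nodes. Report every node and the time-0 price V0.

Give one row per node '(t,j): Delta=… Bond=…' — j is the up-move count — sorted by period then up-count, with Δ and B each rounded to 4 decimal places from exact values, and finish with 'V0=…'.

(0,0): Delta=0.0083 Bond=1.3428
(1,0): Delta=0.0518 Bond=-2.5495
(1,1): Delta=0.0045 Bond=2.4031
(2,0): Delta=0.0000 Bond=0.0000
(2,1): Delta=0.0563 Bond=-3.6600
(2,2): Delta=0.0000 Bond=4.1322
V0=2.6352

Under the risk-neutral measure, an up-move has probability p* = (R−d)/(u−d) = 0.8429 and values discount at R = 1.21.
Terminal payoffs: V(3,0)=0.0000, V(3,1)=0.0000, V(3,2)=5.0000, V(3,3)=5.0000
(2,0): S=59.5820. Δ = (V_up−V_dn)/(S_up−S_dn) = (0.0000−0.0000)/(78.6482−36.9408) = 0.0000. V = [p*·0.0000 + (1−p*)·0.0000]/1.21 = 0.0000. B = V − Δ·S = 0.0000.
(2,1): S=126.8520. Δ = (V_up−V_dn)/(S_up−S_dn) = (5.0000−0.0000)/(167.4446−78.6482) = 0.0563. V = [p*·5.0000 + (1−p*)·0.0000]/1.21 = 3.4829. B = V − Δ·S = -3.6600.
(2,2): S=270.0720. Δ = (V_up−V_dn)/(S_up−S_dn) = (5.0000−5.0000)/(356.4950−167.4446) = 0.0000. V = [p*·5.0000 + (1−p*)·5.0000]/1.21 = 4.1322. B = V − Δ·S = 4.1322.
(1,0): S=96.1000. Δ = (V_up−V_dn)/(S_up−S_dn) = (3.4829−0.0000)/(126.8520−59.5820) = 0.0518. V = [p*·3.4829 + (1−p*)·0.0000]/1.21 = 2.4261. B = V − Δ·S = -2.5495.
(1,1): S=204.6000. Δ = (V_up−V_dn)/(S_up−S_dn) = (4.1322−3.4829)/(270.0720−126.8520) = 0.0045. V = [p*·4.1322 + (1−p*)·3.4829]/1.21 = 3.3307. B = V − Δ·S = 2.4031.
(0,0): S=155.0000. Δ = (V_up−V_dn)/(S_up−S_dn) = (3.3307−2.4261)/(204.6000−96.1000) = 0.0083. V = [p*·3.3307 + (1−p*)·2.4261]/1.21 = 2.6352. B = V − Δ·S = 1.3428.
Each (Δ,B) replicates both successor values, so the strategy is self-financing and V0 is arbitrage-free.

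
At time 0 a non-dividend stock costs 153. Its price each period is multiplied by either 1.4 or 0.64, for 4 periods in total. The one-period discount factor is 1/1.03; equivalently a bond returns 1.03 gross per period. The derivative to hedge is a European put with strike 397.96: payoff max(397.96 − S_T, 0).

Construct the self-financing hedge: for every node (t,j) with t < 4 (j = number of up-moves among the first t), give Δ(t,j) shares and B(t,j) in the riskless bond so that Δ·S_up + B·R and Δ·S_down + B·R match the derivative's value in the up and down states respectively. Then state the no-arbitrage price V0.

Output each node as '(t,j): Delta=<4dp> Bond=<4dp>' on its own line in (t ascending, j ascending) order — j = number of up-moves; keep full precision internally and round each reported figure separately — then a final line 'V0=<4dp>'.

The replicating-portfolio and risk-neutral prices coincide; use p* = (1.03−0.64)/(1.4−0.64) = 0.5132 for the latter.
Terminal payoffs: V(4,0)=372.2909, V(4,1)=341.8088, V(4,2)=275.1292, V(4,3)=129.2675, V(4,4)=0.0000
(3,0): S=40.1080. Δ = (V_up−V_dn)/(S_up−S_dn) = (341.8088−372.2909)/(56.1512−25.6691) = -1.0000. V = [p*·341.8088 + (1−p*)·372.2909]/1.03 = 346.2609. B = V − Δ·S = 386.3689.
(3,1): S=87.7363. Δ = (V_up−V_dn)/(S_up−S_dn) = (275.1292−341.8088)/(122.8308−56.1512) = -1.0000. V = [p*·275.1292 + (1−p*)·341.8088]/1.03 = 298.6326. B = V − Δ·S = 386.3689.
(3,2): S=191.9232. Δ = (V_up−V_dn)/(S_up−S_dn) = (129.2675−275.1292)/(268.6925−122.8308) = -1.0000. V = [p*·129.2675 + (1−p*)·275.1292]/1.03 = 194.4457. B = V − Δ·S = 386.3689.
(3,3): S=419.8320. Δ = (V_up−V_dn)/(S_up−S_dn) = (0.0000−129.2675)/(587.7648−268.6925) = -0.4051. V = [p*·0.0000 + (1−p*)·129.2675]/1.03 = 61.0999. B = V − Δ·S = 231.1887.
(2,0): S=62.6688. Δ = (V_up−V_dn)/(S_up−S_dn) = (298.6326−346.2609)/(87.7363−40.1080) = -1.0000. V = [p*·298.6326 + (1−p*)·346.2609]/1.03 = 312.4467. B = V − Δ·S = 375.1155.
(2,1): S=137.0880. Δ = (V_up−V_dn)/(S_up−S_dn) = (194.4457−298.6326)/(191.9232−87.7363) = -1.0000. V = [p*·194.4457 + (1−p*)·298.6326]/1.03 = 238.0275. B = V − Δ·S = 375.1155.
(2,2): S=299.8800. Δ = (V_up−V_dn)/(S_up−S_dn) = (61.0999−194.4457)/(419.8320−191.9232) = -0.5851. V = [p*·61.0999 + (1−p*)·194.4457]/1.03 = 122.3478. B = V − Δ·S = 297.8029.
(1,0): S=97.9200. Δ = (V_up−V_dn)/(S_up−S_dn) = (238.0275−312.4467)/(137.0880−62.6688) = -1.0000. V = [p*·238.0275 + (1−p*)·312.4467]/1.03 = 266.2698. B = V − Δ·S = 364.1898.
(1,1): S=214.2000. Δ = (V_up−V_dn)/(S_up−S_dn) = (122.3478−238.0275)/(299.8800−137.0880) = -0.7106. V = [p*·122.3478 + (1−p*)·238.0275]/1.03 = 173.4617. B = V − Δ·S = 325.6718.
(0,0): S=153.0000. Δ = (V_up−V_dn)/(S_up−S_dn) = (173.4617−266.2698)/(214.2000−97.9200) = -0.7981. V = [p*·173.4617 + (1−p*)·266.2698]/1.03 = 212.2763. B = V − Δ·S = 334.3922.
The time-0 hedge costs 212.2763, which is the no-arbitrage price.

(0,0): Delta=-0.7981 Bond=334.3922
(1,0): Delta=-1.0000 Bond=364.1898
(1,1): Delta=-0.7106 Bond=325.6718
(2,0): Delta=-1.0000 Bond=375.1155
(2,1): Delta=-1.0000 Bond=375.1155
(2,2): Delta=-0.5851 Bond=297.8029
(3,0): Delta=-1.0000 Bond=386.3689
(3,1): Delta=-1.0000 Bond=386.3689
(3,2): Delta=-1.0000 Bond=386.3689
(3,3): Delta=-0.4051 Bond=231.1887
V0=212.2763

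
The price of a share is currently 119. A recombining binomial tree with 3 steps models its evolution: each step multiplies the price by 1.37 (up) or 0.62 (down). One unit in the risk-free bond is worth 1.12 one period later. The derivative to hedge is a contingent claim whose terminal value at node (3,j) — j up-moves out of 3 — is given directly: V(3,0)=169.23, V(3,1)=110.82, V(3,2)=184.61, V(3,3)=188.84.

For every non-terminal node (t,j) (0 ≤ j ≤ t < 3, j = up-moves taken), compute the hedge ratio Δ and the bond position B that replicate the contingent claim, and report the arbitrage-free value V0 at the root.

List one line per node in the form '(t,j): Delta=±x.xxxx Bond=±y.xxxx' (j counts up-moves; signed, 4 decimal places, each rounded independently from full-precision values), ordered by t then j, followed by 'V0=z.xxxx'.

(0,0): Delta=0.2518 Bond=90.2576
(1,0): Delta=0.4796 Bond=84.2783
(1,1): Delta=0.2002 Bond=109.4937
(2,0): Delta=-1.7025 Bond=194.2104
(2,1): Delta=0.9734 Bond=44.4824
(2,2): Delta=0.0253 Bond=161.7082
V0=120.2168

Since d<R<u, set p* = (R−d)/(u−d) = 0.6667; price each node as the discounted p*-expectation of its children.
Payoff layer (t=3): V(3,0)=169.2300, V(3,1)=110.8200, V(3,2)=184.6100, V(3,3)=188.8400
Node (2,0) S=45.7436: V=(p*·110.8200+(1−p*)·169.2300)/1.12=116.3304; Δ=(110.8200−169.2300)/(62.6687−28.3610)=-1.7025; B=V−Δ·S=194.2104
Node (2,1) S=101.0786: V=(p*·184.6100+(1−p*)·110.8200)/1.12=142.8690; Δ=(184.6100−110.8200)/(138.4777−62.6687)=0.9734; B=V−Δ·S=44.4824
Node (2,2) S=223.3511: V=(p*·188.8400+(1−p*)·184.6100)/1.12=167.3482; Δ=(188.8400−184.6100)/(305.9910−138.4777)=0.0253; B=V−Δ·S=161.7082
Node (1,0) S=73.7800: V=(p*·142.8690+(1−p*)·116.3304)/1.12=119.6632; Δ=(142.8690−116.3304)/(101.0786−45.7436)=0.4796; B=V−Δ·S=84.2783
Node (1,1) S=163.0300: V=(p*·167.3482+(1−p*)·142.8690)/1.12=142.1326; Δ=(167.3482−142.8690)/(223.3511−101.0786)=0.2002; B=V−Δ·S=109.4937
Node (0,0) S=119.0000: V=(p*·142.1326+(1−p*)·119.6632)/1.12=120.2168; Δ=(142.1326−119.6632)/(163.0300−73.7800)=0.2518; B=V−Δ·S=90.2576
Self-financing check: at every node Δ·S+B equals the discounted successor values.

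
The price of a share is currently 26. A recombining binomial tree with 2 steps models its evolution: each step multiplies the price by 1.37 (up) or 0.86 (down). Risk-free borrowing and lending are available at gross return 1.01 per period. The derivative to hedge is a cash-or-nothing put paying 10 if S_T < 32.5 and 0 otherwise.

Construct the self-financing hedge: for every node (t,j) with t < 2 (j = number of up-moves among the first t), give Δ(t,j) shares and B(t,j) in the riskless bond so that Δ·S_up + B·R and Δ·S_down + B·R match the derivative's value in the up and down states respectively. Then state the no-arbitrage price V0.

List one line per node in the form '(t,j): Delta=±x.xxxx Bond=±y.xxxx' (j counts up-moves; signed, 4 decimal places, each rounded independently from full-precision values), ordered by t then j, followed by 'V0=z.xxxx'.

(0,0): Delta=-0.2196 Bond=14.6649
(1,0): Delta=0.0000 Bond=9.9010
(1,1): Delta=-0.5505 Bond=26.5968
V0=8.9550

Since d<R<u, set p* = (R−d)/(u−d) = 0.2941; price each node as the discounted p*-expectation of its children.
Payoff layer (t=2): V(2,0)=10.0000, V(2,1)=10.0000, V(2,2)=0.0000
(1,0): S=22.3600. Δ = (V_up−V_dn)/(S_up−S_dn) = (10.0000−10.0000)/(30.6332−19.2296) = 0.0000. V = [p*·10.0000 + (1−p*)·10.0000]/1.01 = 9.9010. B = V − Δ·S = 9.9010.
(1,1): S=35.6200. Δ = (V_up−V_dn)/(S_up−S_dn) = (0.0000−10.0000)/(48.7994−30.6332) = -0.5505. V = [p*·0.0000 + (1−p*)·10.0000]/1.01 = 6.9889. B = V − Δ·S = 26.5968.
(0,0): S=26.0000. Δ = (V_up−V_dn)/(S_up−S_dn) = (6.9889−9.9010)/(35.6200−22.3600) = -0.2196. V = [p*·6.9889 + (1−p*)·9.9010]/1.01 = 8.9550. B = V − Δ·S = 14.6649.
Check: Δ(0,0)·S0 + B(0,0) = 8.9550 = V0.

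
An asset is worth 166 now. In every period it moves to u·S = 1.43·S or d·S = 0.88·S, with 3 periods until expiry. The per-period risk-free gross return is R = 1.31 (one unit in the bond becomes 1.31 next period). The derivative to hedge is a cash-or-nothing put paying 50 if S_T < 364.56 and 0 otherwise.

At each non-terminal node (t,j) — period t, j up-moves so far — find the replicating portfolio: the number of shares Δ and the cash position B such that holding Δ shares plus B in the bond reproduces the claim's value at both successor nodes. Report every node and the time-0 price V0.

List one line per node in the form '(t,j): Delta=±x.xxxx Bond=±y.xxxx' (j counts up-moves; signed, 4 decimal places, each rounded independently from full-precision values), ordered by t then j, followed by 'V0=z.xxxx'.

(0,0): Delta=-0.1951 Bond=43.9925
(1,0): Delta=0.0000 Bond=29.1358
(1,1): Delta=-0.2286 Bond=65.5821
(2,0): Delta=0.0000 Bond=38.1679
(2,1): Delta=0.0000 Bond=38.1679
(2,2): Delta=-0.2678 Bond=99.2366
V0=11.6126

No-arbitrage ⇒ martingale measure with p* = (R−d)/(u−d) = 0.7818.
Payoff layer (t=3): V(3,0)=50.0000, V(3,1)=50.0000, V(3,2)=50.0000, V(3,3)=0.0000
Node (2,0) S=128.5504: V=(p*·50.0000+(1−p*)·50.0000)/1.31=38.1679; Δ=(50.0000−50.0000)/(183.8271−113.1244)=0.0000; B=V−Δ·S=38.1679
Node (2,1) S=208.8944: V=(p*·50.0000+(1−p*)·50.0000)/1.31=38.1679; Δ=(50.0000−50.0000)/(298.7190−183.8271)=0.0000; B=V−Δ·S=38.1679
Node (2,2) S=339.4534: V=(p*·0.0000+(1−p*)·50.0000)/1.31=8.3276; Δ=(0.0000−50.0000)/(485.4184−298.7190)=-0.2678; B=V−Δ·S=99.2366
Node (1,0) S=146.0800: V=(p*·38.1679+(1−p*)·38.1679)/1.31=29.1358; Δ=(38.1679−38.1679)/(208.8944−128.5504)=0.0000; B=V−Δ·S=29.1358
Node (1,1) S=237.3800: V=(p*·8.3276+(1−p*)·38.1679)/1.31=11.3269; Δ=(8.3276−38.1679)/(339.4534−208.8944)=-0.2286; B=V−Δ·S=65.5821
Node (0,0) S=166.0000: V=(p*·11.3269+(1−p*)·29.1358)/1.31=11.6126; Δ=(11.3269−29.1358)/(237.3800−146.0800)=-0.1951; B=V−Δ·S=43.9925
Each (Δ,B) replicates both successor values, so the strategy is self-financing and V0 is arbitrage-free.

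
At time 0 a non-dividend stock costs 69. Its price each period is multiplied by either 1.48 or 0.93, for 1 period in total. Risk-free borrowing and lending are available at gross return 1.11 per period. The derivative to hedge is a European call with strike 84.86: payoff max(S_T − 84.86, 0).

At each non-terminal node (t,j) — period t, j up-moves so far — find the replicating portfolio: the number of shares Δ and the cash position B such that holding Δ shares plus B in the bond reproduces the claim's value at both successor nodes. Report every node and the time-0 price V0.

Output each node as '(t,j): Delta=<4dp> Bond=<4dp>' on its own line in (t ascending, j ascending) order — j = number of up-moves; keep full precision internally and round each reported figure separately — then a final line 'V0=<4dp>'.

Since d<R<u, set p* = (R−d)/(u−d) = 0.3273; price each node as the discounted p*-expectation of its children.
Terminal values V(1,·): V(1,0)=0.0000, V(1,1)=17.2600
  t=0,j=0: stock 69.0000 → up 102.1200 (V=17.2600), down 64.1700 (V=0.0000). Price 5.0889; hedge Δ=0.4548, bond B=-26.2929.
Each (Δ,B) replicates both successor values, so the strategy is self-financing and V0 is arbitrage-free.

(0,0): Delta=0.4548 Bond=-26.2929
V0=5.0889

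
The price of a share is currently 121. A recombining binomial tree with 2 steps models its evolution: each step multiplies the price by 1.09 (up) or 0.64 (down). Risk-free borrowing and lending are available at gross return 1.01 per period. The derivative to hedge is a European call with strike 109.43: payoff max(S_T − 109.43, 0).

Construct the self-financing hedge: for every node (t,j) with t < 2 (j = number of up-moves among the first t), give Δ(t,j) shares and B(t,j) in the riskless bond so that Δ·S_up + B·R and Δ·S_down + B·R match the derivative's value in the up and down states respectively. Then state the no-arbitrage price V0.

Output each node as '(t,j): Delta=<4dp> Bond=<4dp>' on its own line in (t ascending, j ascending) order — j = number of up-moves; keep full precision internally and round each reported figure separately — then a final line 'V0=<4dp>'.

Risk-neutral probability p* = (R−d)/(u−d) = (1.01−0.64)/(1.09−0.64) = 0.8222.
Terminal values V(2,·): V(2,0)=0.0000, V(2,1)=0.0000, V(2,2)=34.3301
Node (1,0) S=77.4400: V=(p*·0.0000+(1−p*)·0.0000)/1.01=0.0000; Δ=(0.0000−0.0000)/(84.4096−49.5616)=0.0000; B=V−Δ·S=0.0000
Node (1,1) S=131.8900: V=(p*·34.3301+(1−p*)·0.0000)/1.01=27.9475; Δ=(34.3301−0.0000)/(143.7601−84.4096)=0.5784; B=V−Δ·S=-48.3416
Node (0,0) S=121.0000: V=(p*·27.9475+(1−p*)·0.0000)/1.01=22.7515; Δ=(27.9475−0.0000)/(131.8900−77.4400)=0.5133; B=V−Δ·S=-39.3540
Root portfolio cost Δ·121+B reproduces V0=22.7515.

(0,0): Delta=0.5133 Bond=-39.3540
(1,0): Delta=0.0000 Bond=0.0000
(1,1): Delta=0.5784 Bond=-48.3416
V0=22.7515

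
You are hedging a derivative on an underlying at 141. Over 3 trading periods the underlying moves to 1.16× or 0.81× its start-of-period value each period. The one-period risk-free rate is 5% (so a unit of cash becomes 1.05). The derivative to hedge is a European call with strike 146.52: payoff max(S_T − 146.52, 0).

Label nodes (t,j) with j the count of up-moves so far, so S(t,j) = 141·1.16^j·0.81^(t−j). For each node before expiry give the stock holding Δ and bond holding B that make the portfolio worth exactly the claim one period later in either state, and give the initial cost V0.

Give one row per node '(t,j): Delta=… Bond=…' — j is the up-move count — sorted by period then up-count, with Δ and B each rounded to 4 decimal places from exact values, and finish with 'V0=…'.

Under the risk-neutral measure, an up-move has probability p* = (R−d)/(u−d) = 0.6857 and values discount at R = 1.05.
Payoff layer (t=3): V(3,0)=0.0000, V(3,1)=0.0000, V(3,2)=7.1610, V(3,3)=73.5663
Node (2,0) S=92.5101: V=(p*·0.0000+(1−p*)·0.0000)/1.05=0.0000; Δ=(0.0000−0.0000)/(107.3117−74.9332)=0.0000; B=V−Δ·S=0.0000
Node (2,1) S=132.4836: V=(p*·7.1610+(1−p*)·0.0000)/1.05=4.6766; Δ=(7.1610−0.0000)/(153.6810−107.3117)=0.1544; B=V−Δ·S=-15.7834
Node (2,2) S=189.7296: V=(p*·73.5663+(1−p*)·7.1610)/1.05=50.1867; Δ=(73.5663−7.1610)/(220.0863−153.6810)=1.0000; B=V−Δ·S=-139.5429
Node (1,0) S=114.2100: V=(p*·4.6766+(1−p*)·0.0000)/1.05=3.0541; Δ=(4.6766−0.0000)/(132.4836−92.5101)=0.1170; B=V−Δ·S=-10.3075
Node (1,1) S=163.5600: V=(p*·50.1867+(1−p*)·4.6766)/1.05=34.1748; Δ=(50.1867−4.6766)/(189.7296−132.4836)=0.7950; B=V−Δ·S=-95.8543
Node (0,0) S=141.0000: V=(p*·34.1748+(1−p*)·3.0541)/1.05=23.2324; Δ=(34.1748−3.0541)/(163.5600−114.2100)=0.6306; B=V−Δ·S=-65.6840
Self-financing check: at every node Δ·S+B equals the discounted successor values.

(0,0): Delta=0.6306 Bond=-65.6840
(1,0): Delta=0.1170 Bond=-10.3075
(1,1): Delta=0.7950 Bond=-95.8543
(2,0): Delta=0.0000 Bond=0.0000
(2,1): Delta=0.1544 Bond=-15.7834
(2,2): Delta=1.0000 Bond=-139.5429
V0=23.2324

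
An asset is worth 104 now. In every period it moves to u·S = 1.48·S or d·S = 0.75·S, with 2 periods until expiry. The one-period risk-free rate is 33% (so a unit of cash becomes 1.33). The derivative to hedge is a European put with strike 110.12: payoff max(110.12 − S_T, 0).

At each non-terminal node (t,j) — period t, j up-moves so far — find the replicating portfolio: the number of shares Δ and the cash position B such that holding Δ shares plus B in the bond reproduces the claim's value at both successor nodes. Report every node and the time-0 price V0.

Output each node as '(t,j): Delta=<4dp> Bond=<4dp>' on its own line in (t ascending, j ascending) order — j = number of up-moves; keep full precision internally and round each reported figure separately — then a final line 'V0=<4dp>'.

(0,0): Delta=-0.1050 Bond=12.1569
(1,0): Delta=-0.9066 Bond=78.6874
(1,1): Delta=0.0000 Bond=0.0000
V0=1.2321

Under the risk-neutral measure, an up-move has probability p* = (R−d)/(u−d) = 0.7945 and values discount at R = 1.33.
At expiry t=2: V(2,0)=51.6200, V(2,1)=0.0000, V(2,2)=0.0000
(1,0): S=78.0000. Δ = (V_up−V_dn)/(S_up−S_dn) = (0.0000−51.6200)/(115.4400−58.5000) = -0.9066. V = [p*·0.0000 + (1−p*)·51.6200]/1.33 = 7.9751. B = V − Δ·S = 78.6874.
(1,1): S=153.9200. Δ = (V_up−V_dn)/(S_up−S_dn) = (0.0000−0.0000)/(227.8016−115.4400) = 0.0000. V = [p*·0.0000 + (1−p*)·0.0000]/1.33 = 0.0000. B = V − Δ·S = 0.0000.
(0,0): S=104.0000. Δ = (V_up−V_dn)/(S_up−S_dn) = (0.0000−7.9751)/(153.9200−78.0000) = -0.1050. V = [p*·0.0000 + (1−p*)·7.9751]/1.33 = 1.2321. B = V − Δ·S = 12.1569.
Each (Δ,B) replicates both successor values, so the strategy is self-financing and V0 is arbitrage-free.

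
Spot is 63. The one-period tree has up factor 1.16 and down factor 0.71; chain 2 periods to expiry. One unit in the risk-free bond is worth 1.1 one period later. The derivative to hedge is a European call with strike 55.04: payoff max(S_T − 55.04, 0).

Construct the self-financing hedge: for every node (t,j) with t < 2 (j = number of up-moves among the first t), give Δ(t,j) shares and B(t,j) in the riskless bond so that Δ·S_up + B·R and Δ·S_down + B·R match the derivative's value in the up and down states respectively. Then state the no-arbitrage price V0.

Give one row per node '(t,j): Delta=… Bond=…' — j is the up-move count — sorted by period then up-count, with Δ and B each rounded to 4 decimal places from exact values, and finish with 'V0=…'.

(0,0): Delta=0.8263 Bond=-33.6007
(1,0): Delta=0.0000 Bond=0.0000
(1,1): Delta=0.9041 Bond=-42.6470
V0=18.4567

The replicating-portfolio and risk-neutral prices coincide; use p* = (1.1−0.71)/(1.16−0.71) = 0.8667 for the latter.
At expiry t=2: V(2,0)=0.0000, V(2,1)=0.0000, V(2,2)=29.7328
(1,0): S=44.7300. Δ = (V_up−V_dn)/(S_up−S_dn) = (0.0000−0.0000)/(51.8868−31.7583) = 0.0000. V = [p*·0.0000 + (1−p*)·0.0000]/1.1 = 0.0000. B = V − Δ·S = 0.0000.
(1,1): S=73.0800. Δ = (V_up−V_dn)/(S_up−S_dn) = (29.7328−0.0000)/(84.7728−51.8868) = 0.9041. V = [p*·29.7328 + (1−p*)·0.0000]/1.1 = 23.4258. B = V − Δ·S = -42.6470.
(0,0): S=63.0000. Δ = (V_up−V_dn)/(S_up−S_dn) = (23.4258−0.0000)/(73.0800−44.7300) = 0.8263. V = [p*·23.4258 + (1−p*)·0.0000]/1.1 = 18.4567. B = V − Δ·S = -33.6007.
The time-0 hedge costs 18.4567, which is the no-arbitrage price.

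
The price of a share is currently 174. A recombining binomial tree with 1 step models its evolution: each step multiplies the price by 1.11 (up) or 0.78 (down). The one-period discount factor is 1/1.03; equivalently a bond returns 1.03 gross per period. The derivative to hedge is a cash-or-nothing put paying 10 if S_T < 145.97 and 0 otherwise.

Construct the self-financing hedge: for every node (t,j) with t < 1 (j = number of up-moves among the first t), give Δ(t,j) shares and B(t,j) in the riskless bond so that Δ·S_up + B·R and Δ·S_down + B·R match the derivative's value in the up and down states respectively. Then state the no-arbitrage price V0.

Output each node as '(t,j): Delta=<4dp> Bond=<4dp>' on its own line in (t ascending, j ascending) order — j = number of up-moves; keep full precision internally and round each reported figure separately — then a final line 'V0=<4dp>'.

Under the risk-neutral measure, an up-move has probability p* = (R−d)/(u−d) = 0.7576 and values discount at R = 1.03.
Terminal values V(1,·): V(1,0)=10.0000, V(1,1)=0.0000
Node (0,0) S=174.0000: V=(p*·0.0000+(1−p*)·10.0000)/1.03=2.3536; Δ=(0.0000−10.0000)/(193.1400−135.7200)=-0.1742; B=V−Δ·S=32.6567
Root portfolio cost Δ·174+B reproduces V0=2.3536.

(0,0): Delta=-0.1742 Bond=32.6567
V0=2.3536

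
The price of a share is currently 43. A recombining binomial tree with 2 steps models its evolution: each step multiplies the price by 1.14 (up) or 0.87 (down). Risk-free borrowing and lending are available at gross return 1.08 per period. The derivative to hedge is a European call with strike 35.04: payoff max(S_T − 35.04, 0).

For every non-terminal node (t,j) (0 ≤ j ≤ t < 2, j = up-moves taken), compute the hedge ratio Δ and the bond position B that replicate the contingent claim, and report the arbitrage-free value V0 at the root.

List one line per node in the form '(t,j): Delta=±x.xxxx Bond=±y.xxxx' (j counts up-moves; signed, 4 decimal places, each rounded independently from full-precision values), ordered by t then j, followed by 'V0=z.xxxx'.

Risk-neutral probability p* = (R−d)/(u−d) = (1.08−0.87)/(1.14−0.87) = 0.7778.
Terminal values V(2,·): V(2,0)=0.0000, V(2,1)=7.6074, V(2,2)=20.8428
  t=1,j=0: stock 37.4100 → up 42.6474 (V=7.6074), down 32.5467 (V=0.0000). Price 5.4786; hedge Δ=0.7532, bond B=-22.6970.
  t=1,j=1: stock 49.0200 → up 55.8828 (V=20.8428), down 42.6474 (V=7.6074). Price 16.5756; hedge Δ=1.0000, bond B=-32.4444.
  t=0,j=0: stock 43.0000 → up 49.0200 (V=16.5756), down 37.4100 (V=5.4786). Price 13.0644; hedge Δ=0.9558, bond B=-28.0355.
Check: Δ(0,0)·S0 + B(0,0) = 13.0644 = V0.

(0,0): Delta=0.9558 Bond=-28.0355
(1,0): Delta=0.7532 Bond=-22.6970
(1,1): Delta=1.0000 Bond=-32.4444
V0=13.0644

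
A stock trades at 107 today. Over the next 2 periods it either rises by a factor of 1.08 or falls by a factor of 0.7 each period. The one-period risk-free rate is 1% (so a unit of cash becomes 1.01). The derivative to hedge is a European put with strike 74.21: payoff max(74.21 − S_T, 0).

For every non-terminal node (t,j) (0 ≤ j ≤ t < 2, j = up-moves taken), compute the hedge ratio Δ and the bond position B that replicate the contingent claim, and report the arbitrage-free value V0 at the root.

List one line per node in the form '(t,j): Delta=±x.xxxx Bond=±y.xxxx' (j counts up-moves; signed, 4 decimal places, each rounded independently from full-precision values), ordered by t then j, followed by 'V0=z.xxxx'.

The replicating-portfolio and risk-neutral prices coincide; use p* = (1.01−0.7)/(1.08−0.7) = 0.8158 for the latter.
Terminal payoffs: V(2,0)=21.7800, V(2,1)=0.0000, V(2,2)=0.0000
(1,0): S=74.9000. Δ = (V_up−V_dn)/(S_up−S_dn) = (0.0000−21.7800)/(80.8920−52.4300) = -0.7652. V = [p*·0.0000 + (1−p*)·21.7800]/1.01 = 3.9724. B = V − Δ·S = 61.2882.
(1,1): S=115.5600. Δ = (V_up−V_dn)/(S_up−S_dn) = (0.0000−0.0000)/(124.8048−80.8920) = 0.0000. V = [p*·0.0000 + (1−p*)·0.0000]/1.01 = 0.0000. B = V − Δ·S = 0.0000.
(0,0): S=107.0000. Δ = (V_up−V_dn)/(S_up−S_dn) = (0.0000−3.9724)/(115.5600−74.9000) = -0.0977. V = [p*·0.0000 + (1−p*)·3.9724]/1.01 = 0.7245. B = V − Δ·S = 11.1781.
Root portfolio cost Δ·107+B reproduces V0=0.7245.

(0,0): Delta=-0.0977 Bond=11.1781
(1,0): Delta=-0.7652 Bond=61.2882
(1,1): Delta=0.0000 Bond=0.0000
V0=0.7245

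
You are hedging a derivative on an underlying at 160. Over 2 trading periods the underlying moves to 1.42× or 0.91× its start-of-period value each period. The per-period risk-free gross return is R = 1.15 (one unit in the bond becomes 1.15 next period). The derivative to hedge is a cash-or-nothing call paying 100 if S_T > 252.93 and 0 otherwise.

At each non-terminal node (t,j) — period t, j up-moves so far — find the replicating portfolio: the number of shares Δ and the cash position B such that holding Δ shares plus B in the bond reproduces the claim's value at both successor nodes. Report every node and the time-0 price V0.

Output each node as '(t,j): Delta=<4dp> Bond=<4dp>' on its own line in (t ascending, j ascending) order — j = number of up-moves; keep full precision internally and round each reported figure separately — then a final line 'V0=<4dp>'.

(0,0): Delta=0.5015 Bond=-63.4916
(1,0): Delta=0.0000 Bond=0.0000
(1,1): Delta=0.8630 Bond=-155.1577
V0=16.7451

No-arbitrage ⇒ martingale measure with p* = (R−d)/(u−d) = 0.4706.
Terminal values V(2,·): V(2,0)=0.0000, V(2,1)=0.0000, V(2,2)=100.0000
(1,0): S=145.6000. Δ = (V_up−V_dn)/(S_up−S_dn) = (0.0000−0.0000)/(206.7520−132.4960) = 0.0000. V = [p*·0.0000 + (1−p*)·0.0000]/1.15 = 0.0000. B = V − Δ·S = 0.0000.
(1,1): S=227.2000. Δ = (V_up−V_dn)/(S_up−S_dn) = (100.0000−0.0000)/(322.6240−206.7520) = 0.8630. V = [p*·100.0000 + (1−p*)·0.0000]/1.15 = 40.9207. B = V − Δ·S = -155.1577.
(0,0): S=160.0000. Δ = (V_up−V_dn)/(S_up−S_dn) = (40.9207−0.0000)/(227.2000−145.6000) = 0.5015. V = [p*·40.9207 + (1−p*)·0.0000]/1.15 = 16.7451. B = V − Δ·S = -63.4916.
The time-0 hedge costs 16.7451, which is the no-arbitrage price.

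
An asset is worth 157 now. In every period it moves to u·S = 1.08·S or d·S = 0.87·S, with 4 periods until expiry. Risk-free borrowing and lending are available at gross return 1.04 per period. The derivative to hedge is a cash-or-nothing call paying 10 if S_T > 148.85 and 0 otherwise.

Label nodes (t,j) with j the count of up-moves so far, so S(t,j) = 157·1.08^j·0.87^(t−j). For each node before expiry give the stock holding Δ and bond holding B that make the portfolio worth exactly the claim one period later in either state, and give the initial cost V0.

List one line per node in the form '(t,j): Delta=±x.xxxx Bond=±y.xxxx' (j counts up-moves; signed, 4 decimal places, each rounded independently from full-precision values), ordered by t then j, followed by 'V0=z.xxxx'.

(0,0): Delta=0.1010 Bond=-8.7266
(1,0): Delta=0.2112 Bond=-24.1357
(1,1): Delta=0.0801 Bond=-5.5321
(2,0): Delta=0.0000 Bond=0.0000
(2,1): Delta=0.2513 Bond=-31.0072
(2,2): Delta=0.0476 Bond=0.1887
(3,0): Delta=0.0000 Bond=0.0000
(3,1): Delta=0.0000 Bond=0.0000
(3,2): Delta=0.2989 Bond=-39.8352
(3,3): Delta=0.0000 Bond=9.6154
V0=7.1261

Since d<R<u, set p* = (R−d)/(u−d) = 0.8095; price each node as the discounted p*-expectation of its children.
Terminal values V(4,·): V(4,0)=0.0000, V(4,1)=0.0000, V(4,2)=0.0000, V(4,3)=10.0000, V(4,4)=10.0000
(3,0): S=103.3850. Δ = (V_up−V_dn)/(S_up−S_dn) = (0.0000−0.0000)/(111.6558−89.9449) = 0.0000. V = [p*·0.0000 + (1−p*)·0.0000]/1.04 = 0.0000. B = V − Δ·S = 0.0000.
(3,1): S=128.3400. Δ = (V_up−V_dn)/(S_up−S_dn) = (0.0000−0.0000)/(138.6072−111.6558) = 0.0000. V = [p*·0.0000 + (1−p*)·0.0000]/1.04 = 0.0000. B = V − Δ·S = 0.0000.
(3,2): S=159.3186. Δ = (V_up−V_dn)/(S_up−S_dn) = (10.0000−0.0000)/(172.0641−138.6072) = 0.2989. V = [p*·10.0000 + (1−p*)·0.0000]/1.04 = 7.7839. B = V − Δ·S = -39.8352.
(3,3): S=197.7748. Δ = (V_up−V_dn)/(S_up−S_dn) = (10.0000−10.0000)/(213.5968−172.0641) = 0.0000. V = [p*·10.0000 + (1−p*)·10.0000]/1.04 = 9.6154. B = V − Δ·S = 9.6154.
(2,0): S=118.8333. Δ = (V_up−V_dn)/(S_up−S_dn) = (0.0000−0.0000)/(128.3400−103.3850) = 0.0000. V = [p*·0.0000 + (1−p*)·0.0000]/1.04 = 0.0000. B = V − Δ·S = 0.0000.
(2,1): S=147.5172. Δ = (V_up−V_dn)/(S_up−S_dn) = (7.7839−0.0000)/(159.3186−128.3400) = 0.2513. V = [p*·7.7839 + (1−p*)·0.0000]/1.04 = 6.0589. B = V − Δ·S = -31.0072.
(2,2): S=183.1248. Δ = (V_up−V_dn)/(S_up−S_dn) = (9.6154−7.7839)/(197.7748−159.3186) = 0.0476. V = [p*·9.6154 + (1−p*)·7.7839]/1.04 = 8.9101. B = V − Δ·S = 0.1887.
(1,0): S=136.5900. Δ = (V_up−V_dn)/(S_up−S_dn) = (6.0589−0.0000)/(147.5172−118.8333) = 0.2112. V = [p*·6.0589 + (1−p*)·0.0000]/1.04 = 4.7162. B = V − Δ·S = -24.1357.
(1,1): S=169.5600. Δ = (V_up−V_dn)/(S_up−S_dn) = (8.9101−6.0589)/(183.1248−147.5172) = 0.0801. V = [p*·8.9101 + (1−p*)·6.0589]/1.04 = 8.0452. B = V − Δ·S = -5.5321.
(0,0): S=157.0000. Δ = (V_up−V_dn)/(S_up−S_dn) = (8.0452−4.7162)/(169.5600−136.5900) = 0.1010. V = [p*·8.0452 + (1−p*)·4.7162]/1.04 = 7.1261. B = V − Δ·S = -8.7266.
The time-0 hedge costs 7.1261, which is the no-arbitrage price.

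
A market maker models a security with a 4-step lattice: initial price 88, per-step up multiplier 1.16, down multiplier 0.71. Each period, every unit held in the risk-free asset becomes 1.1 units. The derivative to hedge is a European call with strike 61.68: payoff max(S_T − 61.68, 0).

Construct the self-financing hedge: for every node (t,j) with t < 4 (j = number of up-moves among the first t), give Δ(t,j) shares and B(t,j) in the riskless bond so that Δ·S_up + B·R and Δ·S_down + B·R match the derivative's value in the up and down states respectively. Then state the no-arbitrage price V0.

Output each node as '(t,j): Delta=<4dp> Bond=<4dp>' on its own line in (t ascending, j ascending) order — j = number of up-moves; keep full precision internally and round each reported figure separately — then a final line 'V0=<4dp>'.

No-arbitrage ⇒ martingale measure with p* = (R−d)/(u−d) = 0.8667.
Terminal payoffs: V(4,0)=0.0000, V(4,1)=0.0000, V(4,2)=0.0000, V(4,3)=35.8448, V(4,4)=97.6563
(3,0): S=31.4962. Δ = (V_up−V_dn)/(S_up−S_dn) = (0.0000−0.0000)/(36.5356−22.3623) = 0.0000. V = [p*·0.0000 + (1−p*)·0.0000]/1.1 = 0.0000. B = V − Δ·S = 0.0000.
(3,1): S=51.4585. Δ = (V_up−V_dn)/(S_up−S_dn) = (0.0000−0.0000)/(59.6919−36.5356) = 0.0000. V = [p*·0.0000 + (1−p*)·0.0000]/1.1 = 0.0000. B = V − Δ·S = 0.0000.
(3,2): S=84.0731. Δ = (V_up−V_dn)/(S_up−S_dn) = (35.8448−0.0000)/(97.5248−59.6919) = 0.9475. V = [p*·35.8448 + (1−p*)·0.0000]/1.1 = 28.2413. B = V − Δ·S = -51.4137.
(3,3): S=137.3588. Δ = (V_up−V_dn)/(S_up−S_dn) = (97.6563−35.8448)/(159.3363−97.5248) = 1.0000. V = [p*·97.6563 + (1−p*)·35.8448]/1.1 = 81.2861. B = V − Δ·S = -56.0727.
(2,0): S=44.3608. Δ = (V_up−V_dn)/(S_up−S_dn) = (0.0000−0.0000)/(51.4585−31.4962) = 0.0000. V = [p*·0.0000 + (1−p*)·0.0000]/1.1 = 0.0000. B = V − Δ·S = 0.0000.
(2,1): S=72.4768. Δ = (V_up−V_dn)/(S_up−S_dn) = (28.2413−0.0000)/(84.0731−51.4585) = 0.8659. V = [p*·28.2413 + (1−p*)·0.0000]/1.1 = 22.2508. B = V − Δ·S = -40.5078.
(2,2): S=118.4128. Δ = (V_up−V_dn)/(S_up−S_dn) = (81.2861−28.2413)/(137.3588−84.0731) = 0.9955. V = [p*·81.2861 + (1−p*)·28.2413]/1.1 = 67.4668. B = V − Δ·S = -50.4105.
(1,0): S=62.4800. Δ = (V_up−V_dn)/(S_up−S_dn) = (22.2508−0.0000)/(72.4768−44.3608) = 0.7914. V = [p*·22.2508 + (1−p*)·0.0000]/1.1 = 17.5309. B = V − Δ·S = -31.9152.
(1,1): S=102.0800. Δ = (V_up−V_dn)/(S_up−S_dn) = (67.4668−22.2508)/(118.4128−72.4768) = 0.9843. V = [p*·67.4668 + (1−p*)·22.2508]/1.1 = 55.8527. B = V − Δ·S = -44.6274.
(0,0): S=88.0000. Δ = (V_up−V_dn)/(S_up−S_dn) = (55.8527−17.5309)/(102.0800−62.4800) = 0.9677. V = [p*·55.8527 + (1−p*)·17.5309]/1.1 = 46.1301. B = V − Δ·S = -39.0295.
Check: Δ(0,0)·S0 + B(0,0) = 46.1301 = V0.

(0,0): Delta=0.9677 Bond=-39.0295
(1,0): Delta=0.7914 Bond=-31.9152
(1,1): Delta=0.9843 Bond=-44.6274
(2,0): Delta=0.0000 Bond=0.0000
(2,1): Delta=0.8659 Bond=-40.5078
(2,2): Delta=0.9955 Bond=-50.4105
(3,0): Delta=0.0000 Bond=0.0000
(3,1): Delta=0.0000 Bond=0.0000
(3,2): Delta=0.9475 Bond=-51.4137
(3,3): Delta=1.0000 Bond=-56.0727
V0=46.1301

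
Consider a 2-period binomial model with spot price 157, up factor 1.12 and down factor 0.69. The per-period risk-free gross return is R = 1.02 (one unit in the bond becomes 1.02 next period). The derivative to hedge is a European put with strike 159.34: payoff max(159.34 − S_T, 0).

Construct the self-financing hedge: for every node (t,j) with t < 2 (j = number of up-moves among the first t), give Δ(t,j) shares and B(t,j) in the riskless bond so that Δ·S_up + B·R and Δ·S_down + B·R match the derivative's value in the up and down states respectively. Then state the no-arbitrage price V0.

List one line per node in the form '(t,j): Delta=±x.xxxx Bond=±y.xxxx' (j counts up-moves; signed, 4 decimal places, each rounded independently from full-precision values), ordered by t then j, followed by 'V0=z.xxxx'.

(0,0): Delta=-0.5809 Bond=108.6462
(1,0): Delta=-1.0000 Bond=156.2157
(1,1): Delta=-0.5027 Bond=97.0626
V0=17.4383

No-arbitrage ⇒ martingale measure with p* = (R−d)/(u−d) = 0.7674.
Payoff layer (t=2): V(2,0)=84.5923, V(2,1)=38.0104, V(2,2)=0.0000
Node (1,0) S=108.3300: V=(p*·38.0104+(1−p*)·84.5923)/1.02=47.8857; Δ=(38.0104−84.5923)/(121.3296−74.7477)=-1.0000; B=V−Δ·S=156.2157
Node (1,1) S=175.8400: V=(p*·0.0000+(1−p*)·38.0104)/1.02=8.6663; Δ=(0.0000−38.0104)/(196.9408−121.3296)=-0.5027; B=V−Δ·S=97.0626
Node (0,0) S=157.0000: V=(p*·8.6663+(1−p*)·47.8857)/1.02=17.4383; Δ=(8.6663−47.8857)/(175.8400−108.3300)=-0.5809; B=V−Δ·S=108.6462
Root portfolio cost Δ·157+B reproduces V0=17.4383.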